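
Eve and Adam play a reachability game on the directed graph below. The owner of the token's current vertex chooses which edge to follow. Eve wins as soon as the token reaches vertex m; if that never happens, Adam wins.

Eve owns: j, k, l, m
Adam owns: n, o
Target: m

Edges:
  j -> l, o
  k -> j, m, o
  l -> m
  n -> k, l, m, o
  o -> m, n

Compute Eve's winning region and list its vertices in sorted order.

j, k, l, m

A0 = {m}
A1: add {k, l} — k (Eve) has k→m; l (Eve) has l→m.
A2: add {j} — j (Eve) has j→l.
A3 = A2; e.g. n (Adam) can still go to o. Fixed point.
Eve's winning region = {j, k, l, m}.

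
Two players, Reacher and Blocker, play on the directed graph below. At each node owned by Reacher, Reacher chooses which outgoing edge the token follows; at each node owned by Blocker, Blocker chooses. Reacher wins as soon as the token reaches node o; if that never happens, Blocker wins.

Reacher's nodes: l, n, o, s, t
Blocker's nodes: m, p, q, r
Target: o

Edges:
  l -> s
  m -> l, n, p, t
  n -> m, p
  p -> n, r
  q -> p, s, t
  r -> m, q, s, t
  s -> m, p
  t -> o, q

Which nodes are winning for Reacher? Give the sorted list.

A0 = {o}
A1: add {t} — t (Reacher) has t→o.
A2 = A1; e.g. l (Reacher) has no edge into A1. Fixed point.
Reacher's winning region = {o, t}.

o, t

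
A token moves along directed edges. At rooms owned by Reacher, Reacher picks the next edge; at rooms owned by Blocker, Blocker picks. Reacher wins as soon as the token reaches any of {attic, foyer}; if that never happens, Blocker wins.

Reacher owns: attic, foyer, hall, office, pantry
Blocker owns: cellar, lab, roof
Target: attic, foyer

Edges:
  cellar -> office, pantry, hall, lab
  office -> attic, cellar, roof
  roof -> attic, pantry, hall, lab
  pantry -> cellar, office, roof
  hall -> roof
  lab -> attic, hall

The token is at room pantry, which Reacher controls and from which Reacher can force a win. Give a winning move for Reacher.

A0 = {attic, foyer}
A1: add {office} — office (Reacher) has office→attic.
A2: add {pantry} — pantry (Reacher) has pantry→office.
A3 = A2; e.g. cellar (Blocker) can still go to hall. Fixed point.
From pantry, successor office is in the attractor (rank 1); the other successors cellar, roof are not.

office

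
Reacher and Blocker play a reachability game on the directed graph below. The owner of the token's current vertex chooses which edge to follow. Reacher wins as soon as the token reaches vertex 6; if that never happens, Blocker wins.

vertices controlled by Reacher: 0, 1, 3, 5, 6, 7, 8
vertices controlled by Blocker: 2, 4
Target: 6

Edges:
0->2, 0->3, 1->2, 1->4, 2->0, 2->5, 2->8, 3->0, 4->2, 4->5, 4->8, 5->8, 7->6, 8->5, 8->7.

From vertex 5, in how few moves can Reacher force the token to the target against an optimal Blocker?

3

A0 = {6}
A1: add {7} — 7 (Reacher) has 7→6.
A2: add {8} — 8 (Reacher) has 8→7.
A3: add {5} — 5 (Reacher) has 5→8.
A4 = A3; e.g. 0 (Reacher) has no edge into A3. Fixed point.
5 enters the attractor at level 3, so Reacher can force the target in 3 moves from there.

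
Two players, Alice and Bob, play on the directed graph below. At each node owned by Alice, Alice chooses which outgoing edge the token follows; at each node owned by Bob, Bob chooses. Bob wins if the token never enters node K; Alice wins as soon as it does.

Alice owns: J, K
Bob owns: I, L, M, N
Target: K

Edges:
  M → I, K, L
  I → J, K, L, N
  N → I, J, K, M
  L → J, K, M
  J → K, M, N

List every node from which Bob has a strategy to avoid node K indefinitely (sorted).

A0 = {K}
A1: add {J} — J (Alice) has J→K.
A2 = A1; e.g. I (Bob) can still go to L. Fixed point.
Alice's attractor = {J, K}; Bob avoids the target exactly from the complement.

I, L, M, N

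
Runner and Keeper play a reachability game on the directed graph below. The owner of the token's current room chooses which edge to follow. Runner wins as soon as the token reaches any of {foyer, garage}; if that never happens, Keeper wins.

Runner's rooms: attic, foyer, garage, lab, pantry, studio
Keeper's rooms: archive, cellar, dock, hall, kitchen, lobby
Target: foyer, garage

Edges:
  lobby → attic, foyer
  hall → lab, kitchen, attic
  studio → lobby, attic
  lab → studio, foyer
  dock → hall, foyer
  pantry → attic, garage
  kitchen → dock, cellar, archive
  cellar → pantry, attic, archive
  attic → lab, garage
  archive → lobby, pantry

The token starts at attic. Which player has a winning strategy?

A0 = {foyer, garage}
A1: add {attic, lab, pantry} — lab (Runner) has lab→foyer; pantry (Runner) has pantry→garage; attic (Runner) has attic→garage.
attic ∈ A1, so Runner can force the target.

Runner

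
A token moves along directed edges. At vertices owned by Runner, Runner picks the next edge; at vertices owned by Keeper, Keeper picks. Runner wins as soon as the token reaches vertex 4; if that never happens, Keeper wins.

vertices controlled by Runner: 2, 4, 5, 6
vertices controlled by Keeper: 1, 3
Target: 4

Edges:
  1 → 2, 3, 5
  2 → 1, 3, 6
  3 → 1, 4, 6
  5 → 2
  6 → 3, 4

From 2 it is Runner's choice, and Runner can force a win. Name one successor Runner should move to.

6

A0 = {4}
A1: add {6} — 6 (Runner) has 6→4.
A2: add {2} — 2 (Runner) has 2→6.
A3: add {5} — 5 (Runner) has 5→2.
A4 = A3; e.g. 1 (Keeper) can still go to 3. Fixed point.
From 2, successor 6 is in the attractor (rank 1); the other successors 1, 3 are not.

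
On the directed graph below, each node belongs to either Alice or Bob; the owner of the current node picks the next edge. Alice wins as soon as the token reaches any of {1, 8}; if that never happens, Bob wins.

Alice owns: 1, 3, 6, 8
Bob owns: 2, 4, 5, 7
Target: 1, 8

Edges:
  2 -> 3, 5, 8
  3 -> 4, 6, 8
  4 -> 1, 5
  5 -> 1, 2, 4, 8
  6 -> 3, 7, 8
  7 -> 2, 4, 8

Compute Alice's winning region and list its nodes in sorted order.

1, 3, 6, 8

A0 = {1, 8}
A1: add {3, 6} — 3 (Alice) has 3→8; 6 (Alice) has 6→8.
A2 = A1; e.g. 2 (Bob) can still go to 5. Fixed point.
Alice's winning region = {1, 3, 6, 8}.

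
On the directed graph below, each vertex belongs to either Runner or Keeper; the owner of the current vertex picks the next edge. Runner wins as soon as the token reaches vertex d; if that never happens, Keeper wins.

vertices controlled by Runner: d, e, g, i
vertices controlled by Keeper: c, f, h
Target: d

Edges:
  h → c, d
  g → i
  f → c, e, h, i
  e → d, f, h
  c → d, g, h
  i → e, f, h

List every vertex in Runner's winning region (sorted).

A0 = {d}
A1: add {e} — e (Runner) has e→d.
A2: add {i} — i (Runner) has i→e.
A3: add {g} — g (Runner) has g→i.
A4 = A3; e.g. c (Keeper) can still go to h. Fixed point.
Runner's winning region = {d, e, g, i}.

d, e, g, i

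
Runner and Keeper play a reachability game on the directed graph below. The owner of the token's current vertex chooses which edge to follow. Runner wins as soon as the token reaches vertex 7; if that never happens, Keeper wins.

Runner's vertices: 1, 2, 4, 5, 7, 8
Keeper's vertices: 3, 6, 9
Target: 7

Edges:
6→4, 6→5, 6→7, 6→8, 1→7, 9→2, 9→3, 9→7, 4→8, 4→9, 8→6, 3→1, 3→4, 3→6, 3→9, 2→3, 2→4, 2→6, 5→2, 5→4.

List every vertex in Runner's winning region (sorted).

1, 7

A0 = {7}
A1: add {1} — 1 (Runner) has 1→7.
A2 = A1; e.g. 2 (Runner) has no edge into A1. Fixed point.
Runner's winning region = {1, 7}.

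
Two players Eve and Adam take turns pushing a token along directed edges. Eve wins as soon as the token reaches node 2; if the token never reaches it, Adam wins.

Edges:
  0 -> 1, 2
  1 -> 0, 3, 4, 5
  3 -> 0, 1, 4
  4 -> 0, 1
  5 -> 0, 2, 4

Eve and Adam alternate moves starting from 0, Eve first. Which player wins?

Track states (vertex, player-to-move).
A0 = {(2,Eve), (2,Adam)}
A1: add {(0,Eve), (5,Eve)}.
(0,Eve) ∈ A1 ⇒ Eve forces the target.

Eve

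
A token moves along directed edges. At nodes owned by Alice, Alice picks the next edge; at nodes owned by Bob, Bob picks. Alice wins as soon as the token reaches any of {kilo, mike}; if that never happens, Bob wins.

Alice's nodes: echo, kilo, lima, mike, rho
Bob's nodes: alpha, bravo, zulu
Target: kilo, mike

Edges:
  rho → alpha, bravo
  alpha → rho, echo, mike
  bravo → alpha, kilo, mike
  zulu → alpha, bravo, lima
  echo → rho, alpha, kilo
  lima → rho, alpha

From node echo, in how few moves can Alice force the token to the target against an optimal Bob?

A0 = {kilo, mike}
A1: add {echo} — echo (Alice) has echo→kilo.
A2 = A1; e.g. rho (Alice) has no edge into A1. Fixed point.
echo enters the attractor at level 1, so Alice can force the target in 1 move from there.

1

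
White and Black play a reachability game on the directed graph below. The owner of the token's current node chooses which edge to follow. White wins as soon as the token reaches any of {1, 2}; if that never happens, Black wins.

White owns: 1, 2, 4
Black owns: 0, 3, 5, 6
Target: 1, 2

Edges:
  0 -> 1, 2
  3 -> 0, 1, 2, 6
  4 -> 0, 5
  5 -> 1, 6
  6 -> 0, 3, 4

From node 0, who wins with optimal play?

A0 = {1, 2}
A1: add {0} — 0 (Black): all of {1, 2} already in.
0 ∈ A1, so White can force the target.

White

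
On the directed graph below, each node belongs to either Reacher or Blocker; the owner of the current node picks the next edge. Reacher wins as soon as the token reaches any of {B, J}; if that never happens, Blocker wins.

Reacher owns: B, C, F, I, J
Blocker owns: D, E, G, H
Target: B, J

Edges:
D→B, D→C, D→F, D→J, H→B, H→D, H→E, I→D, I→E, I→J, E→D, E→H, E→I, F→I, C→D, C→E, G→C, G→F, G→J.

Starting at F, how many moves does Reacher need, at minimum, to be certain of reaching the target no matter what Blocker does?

2

A0 = {B, J}
A1: add {I} — I (Reacher) has I→J.
A2: add {F} — F (Reacher) has F→I.
A3 = A2; e.g. C (Reacher) has no edge into A2. Fixed point.
F enters the attractor at level 2, so Reacher can force the target in 2 moves from there.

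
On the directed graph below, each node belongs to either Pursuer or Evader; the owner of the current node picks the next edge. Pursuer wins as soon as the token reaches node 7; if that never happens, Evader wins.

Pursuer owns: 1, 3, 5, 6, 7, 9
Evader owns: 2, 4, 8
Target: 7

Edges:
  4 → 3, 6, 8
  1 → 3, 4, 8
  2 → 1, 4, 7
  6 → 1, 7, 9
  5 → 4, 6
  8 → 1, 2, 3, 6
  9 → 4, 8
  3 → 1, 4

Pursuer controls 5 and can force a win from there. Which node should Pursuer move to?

6

A0 = {7}
A1: add {6} — 6 (Pursuer) has 6→7.
A2: add {5} — 5 (Pursuer) has 5→6.
A3 = A2; e.g. 1 (Pursuer) has no edge into A2. Fixed point.
From 5, successor 6 is in the attractor (rank 1); the other successor 4 is not.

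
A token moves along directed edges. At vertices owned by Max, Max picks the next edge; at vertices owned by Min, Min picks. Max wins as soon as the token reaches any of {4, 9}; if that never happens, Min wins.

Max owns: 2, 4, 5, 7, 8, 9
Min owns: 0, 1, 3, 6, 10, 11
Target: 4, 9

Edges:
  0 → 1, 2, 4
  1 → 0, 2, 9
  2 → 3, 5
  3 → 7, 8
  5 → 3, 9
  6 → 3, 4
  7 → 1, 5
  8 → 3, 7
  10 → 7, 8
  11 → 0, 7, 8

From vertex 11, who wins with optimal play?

A0 = {4, 9}
A1: add {5} — 5 (Max) has 5→9.
A2: add {2, 7} — 2 (Max) has 2→5; 7 (Max) has 7→5.
A3: add {8} — 8 (Max) has 8→7.
A4: add {3, 10} — 3 (Min): all of {7, 8} already in; 10 (Min): all of {7, 8} already in.
A5: add {6} — 6 (Min): all of {3, 4} already in.
A6 = A5; e.g. 0 (Min) can still go to 1. Fixed point.
11 never enters the attractor, so Min can avoid the target forever.

Min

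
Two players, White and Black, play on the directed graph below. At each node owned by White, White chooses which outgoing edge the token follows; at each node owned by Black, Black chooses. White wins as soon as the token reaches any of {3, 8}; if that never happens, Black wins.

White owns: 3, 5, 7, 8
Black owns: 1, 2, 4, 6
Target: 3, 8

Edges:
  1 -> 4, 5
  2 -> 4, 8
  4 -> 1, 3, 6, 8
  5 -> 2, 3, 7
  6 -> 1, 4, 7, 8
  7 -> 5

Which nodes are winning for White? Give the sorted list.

A0 = {3, 8}
A1: add {5} — 5 (White) has 5→3.
A2: add {7} — 7 (White) has 7→5.
A3 = A2; e.g. 1 (Black) can still go to 4. Fixed point.
White's winning region = {3, 5, 7, 8}.

3, 5, 7, 8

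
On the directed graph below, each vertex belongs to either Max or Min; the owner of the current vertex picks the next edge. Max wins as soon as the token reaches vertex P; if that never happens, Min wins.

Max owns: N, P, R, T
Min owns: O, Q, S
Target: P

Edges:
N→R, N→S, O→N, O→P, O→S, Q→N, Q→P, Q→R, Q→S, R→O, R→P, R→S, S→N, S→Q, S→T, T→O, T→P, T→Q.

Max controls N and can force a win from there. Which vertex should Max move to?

A0 = {P}
A1: add {R, T} — R (Max) has R→P; T (Max) has T→P.
A2: add {N} — N (Max) has N→R.
A3 = A2; e.g. O (Min) can still go to S. Fixed point.
From N, successor R is in the attractor (rank 1); the other successor S is not.

R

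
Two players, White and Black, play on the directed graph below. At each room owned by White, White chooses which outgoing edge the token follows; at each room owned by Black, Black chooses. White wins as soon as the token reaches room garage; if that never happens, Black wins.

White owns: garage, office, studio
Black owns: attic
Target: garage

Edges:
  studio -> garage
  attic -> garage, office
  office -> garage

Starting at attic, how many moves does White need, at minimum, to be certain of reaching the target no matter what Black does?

A0 = {garage}
A1: add {office, studio} — studio (White) has studio→garage; office (White) has office→garage.
A2: add {attic} — attic (Black): all of {garage, office} already in.
A2 = all vertices. Fixed point.
attic enters the attractor at level 2, so White can force the target in 2 moves from there.

2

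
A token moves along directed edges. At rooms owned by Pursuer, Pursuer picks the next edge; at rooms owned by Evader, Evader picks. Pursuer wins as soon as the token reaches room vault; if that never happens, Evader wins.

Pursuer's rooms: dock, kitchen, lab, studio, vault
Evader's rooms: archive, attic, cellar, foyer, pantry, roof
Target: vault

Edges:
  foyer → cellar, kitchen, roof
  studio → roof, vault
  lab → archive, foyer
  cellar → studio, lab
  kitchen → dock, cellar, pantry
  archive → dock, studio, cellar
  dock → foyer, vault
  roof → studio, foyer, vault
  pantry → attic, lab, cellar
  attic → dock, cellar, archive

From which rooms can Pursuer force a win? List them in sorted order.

A0 = {vault}
A1: add {dock, studio} — dock (Pursuer) has dock→vault; studio (Pursuer) has studio→vault.
A2: add {kitchen} — kitchen (Pursuer) has kitchen→dock.
A3 = A2; e.g. attic (Evader) can still go to cellar. Fixed point.
Pursuer's winning region = {dock, kitchen, studio, vault}.

dock, kitchen, studio, vault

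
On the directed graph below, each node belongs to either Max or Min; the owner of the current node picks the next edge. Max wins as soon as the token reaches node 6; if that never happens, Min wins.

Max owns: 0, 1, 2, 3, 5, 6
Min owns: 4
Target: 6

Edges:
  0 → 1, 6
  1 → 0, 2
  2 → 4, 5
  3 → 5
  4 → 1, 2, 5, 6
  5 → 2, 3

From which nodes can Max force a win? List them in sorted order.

A0 = {6}
A1: add {0} — 0 (Max) has 0→6.
A2: add {1} — 1 (Max) has 1→0.
A3 = A2; e.g. 2 (Max) has no edge into A2. Fixed point.
Max's winning region = {0, 1, 6}.

0, 1, 6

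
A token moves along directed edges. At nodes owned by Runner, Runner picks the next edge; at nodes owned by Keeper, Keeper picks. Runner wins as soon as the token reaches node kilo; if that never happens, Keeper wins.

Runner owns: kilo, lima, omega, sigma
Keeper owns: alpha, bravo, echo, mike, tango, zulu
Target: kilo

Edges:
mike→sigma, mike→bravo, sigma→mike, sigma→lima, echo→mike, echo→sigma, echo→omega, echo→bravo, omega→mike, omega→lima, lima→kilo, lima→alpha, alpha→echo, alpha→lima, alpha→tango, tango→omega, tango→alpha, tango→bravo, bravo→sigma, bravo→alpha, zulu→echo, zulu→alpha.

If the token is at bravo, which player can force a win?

A0 = {kilo}
A1: add {lima} — lima (Runner) has lima→kilo.
A2: add {omega, sigma} — sigma (Runner) has sigma→lima; omega (Runner) has omega→lima.
A3 = A2; e.g. mike (Keeper) can still go to bravo. Fixed point.
bravo never enters the attractor, so Keeper can avoid the target forever.

Keeper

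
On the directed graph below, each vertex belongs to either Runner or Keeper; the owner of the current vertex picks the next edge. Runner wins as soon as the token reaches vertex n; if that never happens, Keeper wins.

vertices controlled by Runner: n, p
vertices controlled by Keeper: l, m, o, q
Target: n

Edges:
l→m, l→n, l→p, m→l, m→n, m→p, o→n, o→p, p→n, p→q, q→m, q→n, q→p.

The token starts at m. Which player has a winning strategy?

A0 = {n}
A1: add {p} — p (Runner) has p→n.
A2: add {o} — o (Keeper): all of {n, p} already in.
A3 = A2; e.g. l (Keeper) can still go to m. Fixed point.
m never enters the attractor, so Keeper can avoid the target forever.

Keeper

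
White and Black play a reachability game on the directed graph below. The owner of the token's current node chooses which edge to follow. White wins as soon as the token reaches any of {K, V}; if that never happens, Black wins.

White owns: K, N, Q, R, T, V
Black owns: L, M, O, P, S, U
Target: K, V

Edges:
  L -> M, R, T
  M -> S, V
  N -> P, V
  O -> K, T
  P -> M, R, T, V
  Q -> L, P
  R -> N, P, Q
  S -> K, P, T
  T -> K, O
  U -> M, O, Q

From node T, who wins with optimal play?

A0 = {K, V}
A1: add {N, T} — N (White) has N→V; T (White) has T→K.
T ∈ A1, so White can force the target.

White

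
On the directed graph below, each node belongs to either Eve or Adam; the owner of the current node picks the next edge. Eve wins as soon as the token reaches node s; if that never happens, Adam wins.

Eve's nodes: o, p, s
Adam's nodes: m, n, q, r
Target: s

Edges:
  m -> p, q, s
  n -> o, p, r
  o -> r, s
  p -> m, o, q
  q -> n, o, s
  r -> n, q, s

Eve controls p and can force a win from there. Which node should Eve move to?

A0 = {s}
A1: add {o} — o (Eve) has o→s.
A2: add {p} — p (Eve) has p→o.
A3 = A2; e.g. m (Adam) can still go to q. Fixed point.
From p, successor o is in the attractor (rank 1); the other successors m, q are not.

o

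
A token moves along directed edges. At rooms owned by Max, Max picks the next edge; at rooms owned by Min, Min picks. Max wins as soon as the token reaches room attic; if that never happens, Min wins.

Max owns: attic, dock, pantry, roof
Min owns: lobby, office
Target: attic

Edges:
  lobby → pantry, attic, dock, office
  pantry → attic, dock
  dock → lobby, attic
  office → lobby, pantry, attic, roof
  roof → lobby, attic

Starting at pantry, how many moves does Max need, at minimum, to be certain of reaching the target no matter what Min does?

1

A0 = {attic}
A1: add {dock, pantry, roof} — pantry (Max) has pantry→attic; dock (Max) has dock→attic; roof (Max) has roof→attic.
A2 = A1; e.g. lobby (Min) can still go to office. Fixed point.
pantry enters the attractor at level 1, so Max can force the target in 1 move from there.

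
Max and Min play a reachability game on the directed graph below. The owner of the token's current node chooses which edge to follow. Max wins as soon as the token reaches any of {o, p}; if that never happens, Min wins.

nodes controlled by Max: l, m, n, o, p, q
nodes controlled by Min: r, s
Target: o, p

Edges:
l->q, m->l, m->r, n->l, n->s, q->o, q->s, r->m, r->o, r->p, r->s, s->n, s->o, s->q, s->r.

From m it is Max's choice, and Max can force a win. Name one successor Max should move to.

l

A0 = {o, p}
A1: add {q} — q (Max) has q→o.
A2: add {l} — l (Max) has l→q.
A3: add {m, n} — m (Max) has m→l; n (Max) has n→l.
A4 = A3; e.g. r (Min) can still go to s. Fixed point.
From m, successor l is in the attractor (rank 2); the other successor r is not.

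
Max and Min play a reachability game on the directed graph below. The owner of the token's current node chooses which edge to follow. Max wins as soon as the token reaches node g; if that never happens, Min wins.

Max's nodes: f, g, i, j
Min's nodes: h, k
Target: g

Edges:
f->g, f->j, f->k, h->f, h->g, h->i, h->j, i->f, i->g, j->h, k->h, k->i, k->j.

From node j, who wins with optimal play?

A0 = {g}
A1: add {f, i} — f (Max) has f→g; i (Max) has i→g.
A2 = A1; e.g. h (Min) can still go to j. Fixed point.
j never enters the attractor, so Min can avoid the target forever.

Min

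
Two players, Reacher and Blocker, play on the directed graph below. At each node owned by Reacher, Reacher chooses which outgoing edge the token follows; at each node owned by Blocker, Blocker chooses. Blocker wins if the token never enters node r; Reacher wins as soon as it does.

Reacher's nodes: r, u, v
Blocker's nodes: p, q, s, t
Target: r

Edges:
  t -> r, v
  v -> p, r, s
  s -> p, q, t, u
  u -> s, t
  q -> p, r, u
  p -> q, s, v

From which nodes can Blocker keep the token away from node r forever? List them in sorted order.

A0 = {r}
A1: add {v} — v (Reacher) has v→r.
A2: add {t} — t (Blocker): all of {r, v} already in.
A3: add {u} — u (Reacher) has u→t.
A4 = A3; e.g. p (Blocker) can still go to q. Fixed point.
Reacher's attractor = {r, t, u, v}; Blocker avoids the target exactly from the complement.

p, q, s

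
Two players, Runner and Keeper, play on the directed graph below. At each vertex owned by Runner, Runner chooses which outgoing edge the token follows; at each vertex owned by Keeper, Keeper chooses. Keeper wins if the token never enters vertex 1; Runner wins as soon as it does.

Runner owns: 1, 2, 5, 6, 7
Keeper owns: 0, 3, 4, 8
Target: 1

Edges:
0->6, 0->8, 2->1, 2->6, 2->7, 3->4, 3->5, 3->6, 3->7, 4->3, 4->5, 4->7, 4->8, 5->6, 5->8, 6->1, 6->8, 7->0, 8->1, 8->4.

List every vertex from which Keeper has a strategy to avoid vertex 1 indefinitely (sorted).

0, 3, 4, 7, 8

A0 = {1}
A1: add {2, 6} — 2 (Runner) has 2→1; 6 (Runner) has 6→1.
A2: add {5} — 5 (Runner) has 5→6.
A3 = A2; e.g. 0 (Keeper) can still go to 8. Fixed point.
Runner's attractor = {1, 2, 5, 6}; Keeper avoids the target exactly from the complement.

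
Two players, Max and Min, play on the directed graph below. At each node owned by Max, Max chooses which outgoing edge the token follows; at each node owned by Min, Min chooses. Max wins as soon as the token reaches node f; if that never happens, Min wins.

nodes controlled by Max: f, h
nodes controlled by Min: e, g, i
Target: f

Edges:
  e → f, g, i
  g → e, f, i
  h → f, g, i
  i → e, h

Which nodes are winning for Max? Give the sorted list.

A0 = {f}
A1: add {h} — h (Max) has h→f.
A2 = A1; e.g. e (Min) can still go to g. Fixed point.
Max's winning region = {f, h}.

f, h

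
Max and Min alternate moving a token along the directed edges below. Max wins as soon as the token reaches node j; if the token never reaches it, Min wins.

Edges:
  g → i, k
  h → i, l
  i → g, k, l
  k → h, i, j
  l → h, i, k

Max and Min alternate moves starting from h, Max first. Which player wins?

Min

Track states (vertex, player-to-move).
A0 = {(j,Max), (j,Min)}
A1: add {(k,Max)}.
A2 = A1; e.g. (g,Max) stays out. (h,Max) never enters ⇒ Min avoids the target.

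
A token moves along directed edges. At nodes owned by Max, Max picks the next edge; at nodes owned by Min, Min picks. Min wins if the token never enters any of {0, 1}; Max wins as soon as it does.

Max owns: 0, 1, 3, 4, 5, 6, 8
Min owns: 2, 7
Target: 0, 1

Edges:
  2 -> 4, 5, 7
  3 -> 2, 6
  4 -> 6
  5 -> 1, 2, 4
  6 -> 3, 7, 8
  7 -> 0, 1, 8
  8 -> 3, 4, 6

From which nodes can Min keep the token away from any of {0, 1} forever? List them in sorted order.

2, 3, 4, 6, 7, 8

A0 = {0, 1}
A1: add {5} — 5 (Max) has 5→1.
A2 = A1; e.g. 2 (Min) can still go to 4. Fixed point.
Max's attractor = {0, 1, 5}; Min avoids the target exactly from the complement.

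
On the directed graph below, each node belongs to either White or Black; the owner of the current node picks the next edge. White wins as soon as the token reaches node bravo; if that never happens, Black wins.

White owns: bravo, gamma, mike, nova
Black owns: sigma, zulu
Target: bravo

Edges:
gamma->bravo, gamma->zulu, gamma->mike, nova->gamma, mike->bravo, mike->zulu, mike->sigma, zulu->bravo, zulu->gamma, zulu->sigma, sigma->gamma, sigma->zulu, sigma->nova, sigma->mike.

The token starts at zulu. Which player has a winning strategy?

A0 = {bravo}
A1: add {gamma, mike} — gamma (White) has gamma→bravo; mike (White) has mike→bravo.
A2: add {nova} — nova (White) has nova→gamma.
A3 = A2; e.g. zulu (Black) can still go to sigma. Fixed point.
zulu never enters the attractor, so Black can avoid the target forever.

Black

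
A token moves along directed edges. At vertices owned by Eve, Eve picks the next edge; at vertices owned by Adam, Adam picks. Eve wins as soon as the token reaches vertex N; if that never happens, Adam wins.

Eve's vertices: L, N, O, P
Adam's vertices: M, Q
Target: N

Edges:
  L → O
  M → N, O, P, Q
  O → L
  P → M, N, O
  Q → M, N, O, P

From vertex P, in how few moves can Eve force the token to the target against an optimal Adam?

A0 = {N}
A1: add {P} — P (Eve) has P→N.
A2 = A1; e.g. L (Eve) has no edge into A1. Fixed point.
P enters the attractor at level 1, so Eve can force the target in 1 move from there.

1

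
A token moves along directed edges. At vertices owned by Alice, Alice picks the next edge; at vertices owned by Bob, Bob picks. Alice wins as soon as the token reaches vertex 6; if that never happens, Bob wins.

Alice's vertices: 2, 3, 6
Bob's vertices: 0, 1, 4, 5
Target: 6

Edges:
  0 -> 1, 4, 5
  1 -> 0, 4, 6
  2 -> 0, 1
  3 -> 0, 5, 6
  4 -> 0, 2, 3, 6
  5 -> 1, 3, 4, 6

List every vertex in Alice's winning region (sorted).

A0 = {6}
A1: add {3} — 3 (Alice) has 3→6.
A2 = A1; e.g. 0 (Bob) can still go to 1. Fixed point.
Alice's winning region = {3, 6}.

3, 6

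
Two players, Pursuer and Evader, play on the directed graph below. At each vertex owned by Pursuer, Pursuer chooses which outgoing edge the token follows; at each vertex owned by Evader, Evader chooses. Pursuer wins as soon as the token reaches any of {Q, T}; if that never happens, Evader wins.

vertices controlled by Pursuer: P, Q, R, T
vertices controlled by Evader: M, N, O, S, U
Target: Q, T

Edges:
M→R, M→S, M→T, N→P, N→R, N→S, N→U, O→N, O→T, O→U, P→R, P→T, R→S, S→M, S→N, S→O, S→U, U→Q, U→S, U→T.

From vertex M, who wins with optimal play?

A0 = {Q, T}
A1: add {P} — P (Pursuer) has P→T.
A2 = A1; e.g. M (Evader) can still go to R. Fixed point.
M never enters the attractor, so Evader can avoid the target forever.

Evader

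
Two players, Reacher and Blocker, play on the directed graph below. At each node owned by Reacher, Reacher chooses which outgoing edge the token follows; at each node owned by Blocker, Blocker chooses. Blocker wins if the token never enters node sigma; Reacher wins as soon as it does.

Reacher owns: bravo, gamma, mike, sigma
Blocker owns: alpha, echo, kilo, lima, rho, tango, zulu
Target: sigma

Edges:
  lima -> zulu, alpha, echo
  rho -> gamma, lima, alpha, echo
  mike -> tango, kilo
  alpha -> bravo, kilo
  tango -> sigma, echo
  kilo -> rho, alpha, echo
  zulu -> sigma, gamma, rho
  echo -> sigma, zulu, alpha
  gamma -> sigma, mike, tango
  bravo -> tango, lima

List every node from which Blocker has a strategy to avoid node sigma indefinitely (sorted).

A0 = {sigma}
A1: add {gamma} — gamma (Reacher) has gamma→sigma.
A2 = A1; e.g. mike (Reacher) has no edge into A1. Fixed point.
Reacher's attractor = {gamma, sigma}; Blocker avoids the target exactly from the complement.

alpha, bravo, echo, kilo, lima, mike, rho, tango, zulu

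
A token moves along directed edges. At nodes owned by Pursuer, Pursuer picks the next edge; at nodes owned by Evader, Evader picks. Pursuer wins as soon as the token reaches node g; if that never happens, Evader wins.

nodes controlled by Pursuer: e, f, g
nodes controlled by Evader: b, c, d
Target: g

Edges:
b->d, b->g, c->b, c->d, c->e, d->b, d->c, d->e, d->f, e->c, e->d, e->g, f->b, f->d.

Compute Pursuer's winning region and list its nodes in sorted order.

e, g

A0 = {g}
A1: add {e} — e (Pursuer) has e→g.
A2 = A1; e.g. b (Evader) can still go to d. Fixed point.
Pursuer's winning region = {e, g}.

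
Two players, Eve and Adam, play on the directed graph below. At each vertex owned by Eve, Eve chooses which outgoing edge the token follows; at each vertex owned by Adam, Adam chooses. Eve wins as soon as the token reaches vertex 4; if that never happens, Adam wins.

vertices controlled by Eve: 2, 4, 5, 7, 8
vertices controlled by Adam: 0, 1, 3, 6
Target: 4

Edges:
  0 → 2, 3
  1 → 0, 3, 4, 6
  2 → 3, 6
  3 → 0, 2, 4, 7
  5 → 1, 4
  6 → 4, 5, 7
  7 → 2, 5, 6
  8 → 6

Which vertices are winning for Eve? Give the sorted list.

A0 = {4}
A1: add {5} — 5 (Eve) has 5→4.
A2: add {7} — 7 (Eve) has 7→5.
A3: add {6} — 6 (Adam): all of {4, 5, 7} already in.
A4: add {2, 8} — 2 (Eve) has 2→6; 8 (Eve) has 8→6.
A5 = A4; e.g. 0 (Adam) can still go to 3. Fixed point.
Eve's winning region = {2, 4, 5, 6, 7, 8}.

2, 4, 5, 6, 7, 8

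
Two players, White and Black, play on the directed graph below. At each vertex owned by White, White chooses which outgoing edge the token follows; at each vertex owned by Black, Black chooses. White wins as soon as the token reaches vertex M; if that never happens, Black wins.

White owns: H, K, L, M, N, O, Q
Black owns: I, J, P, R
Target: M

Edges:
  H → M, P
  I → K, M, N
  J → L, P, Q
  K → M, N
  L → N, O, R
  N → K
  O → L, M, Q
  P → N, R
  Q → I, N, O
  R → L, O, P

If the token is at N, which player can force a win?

A0 = {M}
A1: add {H, K, O} — H (White) has H→M; K (White) has K→M; O (White) has O→M.
A2: add {L, N, Q} — L (White) has L→O; N (White) has N→K; Q (White) has Q→O.
N ∈ A2, so White can force the target.

White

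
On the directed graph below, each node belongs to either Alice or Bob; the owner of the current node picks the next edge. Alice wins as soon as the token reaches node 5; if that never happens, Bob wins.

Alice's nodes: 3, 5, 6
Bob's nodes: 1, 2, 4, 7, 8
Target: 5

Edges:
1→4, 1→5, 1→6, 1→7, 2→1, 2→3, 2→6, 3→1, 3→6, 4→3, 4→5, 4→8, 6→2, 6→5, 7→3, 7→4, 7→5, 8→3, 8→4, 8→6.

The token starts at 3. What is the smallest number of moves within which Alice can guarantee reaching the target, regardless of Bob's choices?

A0 = {5}
A1: add {6} — 6 (Alice) has 6→5.
A2: add {3} — 3 (Alice) has 3→6.
A3 = A2; e.g. 1 (Bob) can still go to 4. Fixed point.
3 enters the attractor at level 2, so Alice can force the target in 2 moves from there.

2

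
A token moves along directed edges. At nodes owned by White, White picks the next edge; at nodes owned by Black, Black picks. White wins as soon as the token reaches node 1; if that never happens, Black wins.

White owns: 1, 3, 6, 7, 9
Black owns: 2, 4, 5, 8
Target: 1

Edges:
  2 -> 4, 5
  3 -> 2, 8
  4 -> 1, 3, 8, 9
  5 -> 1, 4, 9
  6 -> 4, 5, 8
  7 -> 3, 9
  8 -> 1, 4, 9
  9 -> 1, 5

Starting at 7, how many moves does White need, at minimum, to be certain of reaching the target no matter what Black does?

A0 = {1}
A1: add {9} — 9 (White) has 9→1.
A2: add {7} — 7 (White) has 7→9.
A3 = A2; e.g. 2 (Black) can still go to 4. Fixed point.
7 enters the attractor at level 2, so White can force the target in 2 moves from there.

2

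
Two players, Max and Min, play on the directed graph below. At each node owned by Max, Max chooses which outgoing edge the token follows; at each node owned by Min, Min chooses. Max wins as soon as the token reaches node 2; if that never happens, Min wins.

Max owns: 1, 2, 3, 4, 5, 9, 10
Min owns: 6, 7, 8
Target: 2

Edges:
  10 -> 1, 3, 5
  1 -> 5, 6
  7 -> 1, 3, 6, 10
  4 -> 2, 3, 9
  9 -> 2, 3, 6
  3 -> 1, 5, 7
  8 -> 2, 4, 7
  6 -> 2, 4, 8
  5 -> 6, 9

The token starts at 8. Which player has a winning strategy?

Min

A0 = {2}
A1: add {4, 9} — 4 (Max) has 4→2; 9 (Max) has 9→2.
A2: add {5} — 5 (Max) has 5→9.
A3: add {1, 3, 10} — 1 (Max) has 1→5; 3 (Max) has 3→5; 10 (Max) has 10→5.
A4 = A3; e.g. 6 (Min) can still go to 8. Fixed point.
8 never enters the attractor, so Min can avoid the target forever.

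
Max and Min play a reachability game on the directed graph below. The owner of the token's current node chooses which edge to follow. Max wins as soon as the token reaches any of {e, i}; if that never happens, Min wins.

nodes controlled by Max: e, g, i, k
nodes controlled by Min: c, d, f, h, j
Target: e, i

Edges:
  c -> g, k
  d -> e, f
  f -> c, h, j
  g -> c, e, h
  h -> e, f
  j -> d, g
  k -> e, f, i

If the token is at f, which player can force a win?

A0 = {e, i}
A1: add {g, k} — g (Max) has g→e; k (Max) has k→e.
A2: add {c} — c (Min): all of {g, k} already in.
A3 = A2; e.g. d (Min) can still go to f. Fixed point.
f never enters the attractor, so Min can avoid the target forever.

Min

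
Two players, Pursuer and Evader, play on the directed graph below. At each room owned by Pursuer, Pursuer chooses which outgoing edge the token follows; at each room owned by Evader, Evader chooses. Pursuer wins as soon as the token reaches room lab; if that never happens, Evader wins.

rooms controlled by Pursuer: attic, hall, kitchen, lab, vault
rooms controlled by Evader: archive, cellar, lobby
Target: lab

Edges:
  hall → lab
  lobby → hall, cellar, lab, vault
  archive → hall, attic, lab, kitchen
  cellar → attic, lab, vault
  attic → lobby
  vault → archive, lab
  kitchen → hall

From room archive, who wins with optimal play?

Evader

A0 = {lab}
A1: add {hall, vault} — hall (Pursuer) has hall→lab; vault (Pursuer) has vault→lab.
A2: add {kitchen} — kitchen (Pursuer) has kitchen→hall.
A3 = A2; e.g. lobby (Evader) can still go to cellar. Fixed point.
archive never enters the attractor, so Evader can avoid the target forever.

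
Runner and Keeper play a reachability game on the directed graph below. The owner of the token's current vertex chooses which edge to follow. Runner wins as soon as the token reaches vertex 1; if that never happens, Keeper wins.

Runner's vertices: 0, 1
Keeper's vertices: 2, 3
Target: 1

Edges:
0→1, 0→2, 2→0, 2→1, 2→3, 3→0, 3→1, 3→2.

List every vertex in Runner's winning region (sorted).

A0 = {1}
A1: add {0} — 0 (Runner) has 0→1.
A2 = A1; e.g. 2 (Keeper) can still go to 3. Fixed point.
Runner's winning region = {0, 1}.

0, 1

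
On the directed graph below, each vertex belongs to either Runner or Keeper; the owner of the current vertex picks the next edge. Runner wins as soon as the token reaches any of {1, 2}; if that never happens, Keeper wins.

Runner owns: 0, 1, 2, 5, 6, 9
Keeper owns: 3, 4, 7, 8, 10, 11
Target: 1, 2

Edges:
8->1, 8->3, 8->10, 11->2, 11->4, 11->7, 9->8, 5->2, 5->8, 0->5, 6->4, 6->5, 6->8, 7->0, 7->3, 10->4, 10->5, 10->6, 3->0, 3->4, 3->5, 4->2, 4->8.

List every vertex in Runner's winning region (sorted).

A0 = {1, 2}
A1: add {5} — 5 (Runner) has 5→2.
A2: add {0, 6} — 0 (Runner) has 0→5; 6 (Runner) has 6→5.
A3 = A2; e.g. 3 (Keeper) can still go to 4. Fixed point.
Runner's winning region = {0, 1, 2, 5, 6}.

0, 1, 2, 5, 6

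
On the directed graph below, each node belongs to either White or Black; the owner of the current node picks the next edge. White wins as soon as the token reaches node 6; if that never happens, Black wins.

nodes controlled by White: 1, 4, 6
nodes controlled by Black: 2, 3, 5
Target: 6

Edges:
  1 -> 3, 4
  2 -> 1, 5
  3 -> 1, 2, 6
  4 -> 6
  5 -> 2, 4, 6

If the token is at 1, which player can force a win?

A0 = {6}
A1: add {4} — 4 (White) has 4→6.
A2: add {1} — 1 (White) has 1→4.
A3 = A2; e.g. 2 (Black) can still go to 5. Fixed point.
1 ∈ A2, so White can force the target.

White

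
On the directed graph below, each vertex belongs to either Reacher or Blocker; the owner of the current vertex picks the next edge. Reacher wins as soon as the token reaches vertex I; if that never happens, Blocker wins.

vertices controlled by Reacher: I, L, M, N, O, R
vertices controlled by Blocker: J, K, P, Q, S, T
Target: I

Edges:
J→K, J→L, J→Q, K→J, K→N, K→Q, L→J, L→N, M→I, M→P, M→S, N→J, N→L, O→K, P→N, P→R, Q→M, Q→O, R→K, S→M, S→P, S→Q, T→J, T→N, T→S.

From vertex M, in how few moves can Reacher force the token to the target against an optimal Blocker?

A0 = {I}
A1: add {M} — M (Reacher) has M→I.
A2 = A1; e.g. J (Blocker) can still go to K. Fixed point.
M enters the attractor at level 1, so Reacher can force the target in 1 move from there.

1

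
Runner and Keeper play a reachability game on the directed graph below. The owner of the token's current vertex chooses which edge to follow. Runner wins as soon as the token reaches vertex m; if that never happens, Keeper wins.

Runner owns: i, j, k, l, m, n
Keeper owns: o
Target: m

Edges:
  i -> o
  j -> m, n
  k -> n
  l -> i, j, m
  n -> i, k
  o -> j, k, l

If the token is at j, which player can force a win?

Runner

A0 = {m}
A1: add {j, l} — j (Runner) has j→m; l (Runner) has l→m.
A2 = A1; e.g. i (Runner) has no edge into A1. Fixed point.
j ∈ A1, so Runner can force the target.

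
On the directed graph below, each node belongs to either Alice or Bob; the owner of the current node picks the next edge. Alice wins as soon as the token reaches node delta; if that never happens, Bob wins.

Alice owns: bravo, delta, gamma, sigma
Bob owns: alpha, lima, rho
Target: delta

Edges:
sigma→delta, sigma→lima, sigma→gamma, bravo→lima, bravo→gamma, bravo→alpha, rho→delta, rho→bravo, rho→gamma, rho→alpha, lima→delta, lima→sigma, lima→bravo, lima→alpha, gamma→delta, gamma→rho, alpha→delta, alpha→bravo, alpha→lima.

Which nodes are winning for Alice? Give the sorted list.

A0 = {delta}
A1: add {gamma, sigma} — sigma (Alice) has sigma→delta; gamma (Alice) has gamma→delta.
A2: add {bravo} — bravo (Alice) has bravo→gamma.
A3 = A2; e.g. rho (Bob) can still go to alpha. Fixed point.
Alice's winning region = {bravo, delta, gamma, sigma}.

bravo, delta, gamma, sigma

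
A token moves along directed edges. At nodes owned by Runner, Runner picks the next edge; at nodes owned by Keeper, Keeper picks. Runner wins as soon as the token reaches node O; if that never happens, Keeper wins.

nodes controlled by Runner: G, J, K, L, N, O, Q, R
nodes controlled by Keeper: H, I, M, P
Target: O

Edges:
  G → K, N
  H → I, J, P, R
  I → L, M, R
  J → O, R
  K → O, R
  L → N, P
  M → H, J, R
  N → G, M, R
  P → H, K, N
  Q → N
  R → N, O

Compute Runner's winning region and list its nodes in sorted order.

G, J, K, L, N, O, Q, R

A0 = {O}
A1: add {J, K, R} — J (Runner) has J→O; K (Runner) has K→O; R (Runner) has R→O.
A2: add {G, N} — G (Runner) has G→K; N (Runner) has N→R.
A3: add {L, Q} — L (Runner) has L→N; Q (Runner) has Q→N.
A4 = A3; e.g. H (Keeper) can still go to I. Fixed point.
Runner's winning region = {G, J, K, L, N, O, Q, R}.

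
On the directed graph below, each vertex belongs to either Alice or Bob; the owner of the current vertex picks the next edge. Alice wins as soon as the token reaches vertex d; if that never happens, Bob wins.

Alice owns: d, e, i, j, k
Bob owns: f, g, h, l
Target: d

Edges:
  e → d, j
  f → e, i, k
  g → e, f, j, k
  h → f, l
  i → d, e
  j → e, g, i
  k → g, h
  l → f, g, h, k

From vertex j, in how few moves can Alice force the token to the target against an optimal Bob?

2

A0 = {d}
A1: add {e, i} — e (Alice) has e→d; i (Alice) has i→d.
A2: add {j} — j (Alice) has j→e.
A3 = A2; e.g. f (Bob) can still go to k. Fixed point.
j enters the attractor at level 2, so Alice can force the target in 2 moves from there.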